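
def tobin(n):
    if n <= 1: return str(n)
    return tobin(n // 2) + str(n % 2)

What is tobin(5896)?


tobin(5896) = tobin(2948) + '0'
tobin(2948) = tobin(1474) + '0'
tobin(1474) = tobin(737) + '0'
tobin(737) = tobin(368) + '1'
tobin(368) = tobin(184) + '0'
tobin(184) = tobin(92) + '0'
tobin(92) = tobin(46) + '0'
tobin(46) = tobin(23) + '0'
tobin(23) = tobin(11) + '1'
tobin(11) = tobin(5) + '1'
tobin(5) = tobin(2) + '1'
tobin(2) = tobin(1) + '0'
tobin(1) = '1'  (base case)
Concatenating: '1' + '0' + '1' + '1' + '1' + '0' + '0' + '0' + '0' + '1' + '0' + '0' + '0' = '1011100001000'

1011100001000


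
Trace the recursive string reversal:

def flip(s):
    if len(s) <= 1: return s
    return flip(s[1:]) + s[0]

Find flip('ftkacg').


flip('ftkacg') = flip('tkacg') + 'f'
flip('tkacg') = flip('kacg') + 't'
flip('kacg') = flip('acg') + 'k'
flip('acg') = flip('cg') + 'a'
flip('cg') = flip('g') + 'c'
flip('g') = 'g'  (base case)
Concatenating: 'g' + 'c' + 'a' + 'k' + 't' + 'f' = 'gcaktf'

gcaktf


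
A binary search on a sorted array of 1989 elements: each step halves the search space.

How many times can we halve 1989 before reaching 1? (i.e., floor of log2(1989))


1989 / 2 = 994
994 / 2 = 497
497 / 2 = 248
248 / 2 = 124
124 / 2 = 62
62 / 2 = 31
31 / 2 = 15
15 / 2 = 7
7 / 2 = 3
3 / 2 = 1
Reached 1 after 10 halvings

10


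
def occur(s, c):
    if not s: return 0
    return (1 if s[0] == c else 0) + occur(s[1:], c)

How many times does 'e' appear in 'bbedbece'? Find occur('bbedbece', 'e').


s[0]='b' != 'e' -> 0
s[0]='b' != 'e' -> 0
s[0]='e' == 'e' -> 1
s[0]='d' != 'e' -> 0
s[0]='b' != 'e' -> 0
s[0]='e' == 'e' -> 1
s[0]='c' != 'e' -> 0
s[0]='e' == 'e' -> 1
Sum: 0 + 0 + 1 + 0 + 0 + 1 + 0 + 1 = 3

3


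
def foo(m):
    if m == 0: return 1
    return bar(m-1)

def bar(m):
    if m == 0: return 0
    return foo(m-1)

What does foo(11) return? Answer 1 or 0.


foo(11) = bar(10)
bar(10) = foo(9)
foo(9) = bar(8)
bar(8) = foo(7)
foo(7) = bar(6)
bar(6) = foo(5)
foo(5) = bar(4)
bar(4) = foo(3)
foo(3) = bar(2)
bar(2) = foo(1)
foo(1) = bar(0)
bar(0) = 0  (base case)
Result: 0

0


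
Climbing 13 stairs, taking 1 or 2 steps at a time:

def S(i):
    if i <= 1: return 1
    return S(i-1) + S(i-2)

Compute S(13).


Building up from base cases:
S(0) = 1
S(1) = 1
S(2) = S(1) + S(0) = 1 + 1 = 2
S(3) = S(2) + S(1) = 2 + 1 = 3
S(4) = S(3) + S(2) = 3 + 2 = 5
S(5) = S(4) + S(3) = 5 + 3 = 8
S(6) = S(5) + S(4) = 8 + 5 = 13
S(7) = S(6) + S(5) = 13 + 8 = 21
S(8) = S(7) + S(6) = 21 + 13 = 34
S(9) = S(8) + S(7) = 34 + 21 = 55
S(10) = S(9) + S(8) = 55 + 34 = 89
S(11) = S(10) + S(9) = 89 + 55 = 144
S(12) = S(11) + S(10) = 144 + 89 = 233
S(13) = S(12) + S(11) = 233 + 144 = 377

377


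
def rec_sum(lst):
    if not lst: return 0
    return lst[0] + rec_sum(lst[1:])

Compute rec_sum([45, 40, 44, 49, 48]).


rec_sum([45, 40, 44, 49, 48]) = 45 + rec_sum([40, 44, 49, 48])
rec_sum([40, 44, 49, 48]) = 40 + rec_sum([44, 49, 48])
rec_sum([44, 49, 48]) = 44 + rec_sum([49, 48])
rec_sum([49, 48]) = 49 + rec_sum([48])
rec_sum([48]) = 48 + rec_sum([])
rec_sum([]) = 0  (base case)
Total: 45 + 40 + 44 + 49 + 48 + 0 = 226

226


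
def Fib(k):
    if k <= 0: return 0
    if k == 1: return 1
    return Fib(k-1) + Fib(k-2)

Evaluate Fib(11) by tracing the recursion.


Computing Fib(11) bottom-up:
Fib(0) = 0
Fib(1) = 1
Fib(2) = Fib(1) + Fib(0) = 1 + 0 = 1
Fib(3) = Fib(2) + Fib(1) = 1 + 1 = 2
Fib(4) = Fib(3) + Fib(2) = 2 + 1 = 3
Fib(5) = Fib(4) + Fib(3) = 3 + 2 = 5
Fib(6) = Fib(5) + Fib(4) = 5 + 3 = 8
Fib(7) = Fib(6) + Fib(5) = 8 + 5 = 13
Fib(8) = Fib(7) + Fib(6) = 13 + 8 = 21
Fib(9) = Fib(8) + Fib(7) = 21 + 13 = 34
Fib(10) = Fib(9) + Fib(8) = 34 + 21 = 55
Fib(11) = Fib(10) + Fib(9) = 55 + 34 = 89

89


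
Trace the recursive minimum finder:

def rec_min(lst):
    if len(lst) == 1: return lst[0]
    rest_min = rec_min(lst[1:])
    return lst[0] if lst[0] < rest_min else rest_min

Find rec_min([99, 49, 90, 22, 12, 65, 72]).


rec_min([99, 49, 90, 22, 12, 65, 72]): compare 99 with rec_min([49, 90, 22, 12, 65, 72])
rec_min([49, 90, 22, 12, 65, 72]): compare 49 with rec_min([90, 22, 12, 65, 72])
rec_min([90, 22, 12, 65, 72]): compare 90 with rec_min([22, 12, 65, 72])
rec_min([22, 12, 65, 72]): compare 22 with rec_min([12, 65, 72])
rec_min([12, 65, 72]): compare 12 with rec_min([65, 72])
rec_min([65, 72]): compare 65 with rec_min([72])
rec_min([72]) = 72  (base case)
Compare 65 with 72 -> 65
Compare 12 with 65 -> 12
Compare 22 with 12 -> 12
Compare 90 with 12 -> 12
Compare 49 with 12 -> 12
Compare 99 with 12 -> 12

12


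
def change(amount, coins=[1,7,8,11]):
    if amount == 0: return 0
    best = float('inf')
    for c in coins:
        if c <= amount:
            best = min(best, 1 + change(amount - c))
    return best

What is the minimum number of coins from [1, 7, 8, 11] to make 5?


Building up with DP:
change(0) = 0
change(1) = min(1+change(0)=1+0=1) = 1
change(2) = min(1+change(1)=1+1=2) = 2
change(3) = min(1+change(2)=1+2=3) = 3
change(4) = min(1+change(3)=1+3=4) = 4
change(5) = min(1+change(4)=1+4=5) = 5

5


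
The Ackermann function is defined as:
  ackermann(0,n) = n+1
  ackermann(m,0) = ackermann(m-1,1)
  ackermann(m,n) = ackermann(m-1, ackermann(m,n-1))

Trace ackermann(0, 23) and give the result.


ackermann(0, 23) = 24
Result: ackermann(0, 23) = 24

24


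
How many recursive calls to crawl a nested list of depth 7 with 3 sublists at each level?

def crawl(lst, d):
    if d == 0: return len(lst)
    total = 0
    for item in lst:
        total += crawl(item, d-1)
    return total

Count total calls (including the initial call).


At depth 0 (root): 1 call
At depth 1: each of 1 parents calls crawl on 3 children = 3 calls
At depth 2: each of 3 parents calls crawl on 3 children = 9 calls
At depth 3: each of 9 parents calls crawl on 3 children = 27 calls
At depth 4: each of 27 parents calls crawl on 3 children = 81 calls
At depth 5: each of 81 parents calls crawl on 3 children = 243 calls
At depth 6: each of 243 parents calls crawl on 3 children = 729 calls
At depth 7: each of 729 parents calls crawl on 3 children = 2187 calls
Total: 1 + 3 + 9 + 27 + 81 + 243 + 729 + 2187 = 3280

3280


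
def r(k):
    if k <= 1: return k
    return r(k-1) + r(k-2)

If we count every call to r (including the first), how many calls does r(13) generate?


Let C(n) = total calls for r(n)
C(0) = 1, C(1) = 1
C(2) = 1 + C(1) + C(0) = 1 + 1 + 1 = 3
C(3) = 1 + C(2) + C(1) = 1 + 3 + 1 = 5
C(4) = 1 + C(3) + C(2) = 1 + 5 + 3 = 9
C(5) = 1 + C(4) + C(3) = 1 + 9 + 5 = 15
C(6) = 1 + C(5) + C(4) = 1 + 15 + 9 = 25
C(7) = 1 + C(6) + C(5) = 1 + 25 + 15 = 41
C(8) = 1 + C(7) + C(6) = 1 + 41 + 25 = 67
C(9) = 1 + C(8) + C(7) = 1 + 67 + 41 = 109
C(10) = 1 + C(9) + C(8) = 1 + 109 + 67 = 177
C(11) = 1 + C(10) + C(9) = 1 + 177 + 109 = 287
C(12) = 1 + C(11) + C(10) = 1 + 287 + 177 = 465
C(13) = 1 + C(12) + C(11) = 1 + 465 + 287 = 753

753


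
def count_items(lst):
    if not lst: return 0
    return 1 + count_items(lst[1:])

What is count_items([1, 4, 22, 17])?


count_items([1, 4, 22, 17]) = 1 + count_items([4, 22, 17])
count_items([4, 22, 17]) = 1 + count_items([22, 17])
count_items([22, 17]) = 1 + count_items([17])
count_items([17]) = 1 + count_items([])
count_items([]) = 0  (base case)
Unwinding: 1 + 1 + 1 + 1 + 0 = 4

4


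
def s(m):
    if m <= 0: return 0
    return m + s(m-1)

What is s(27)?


s(27)
= 27 + 26 + 25 + 24 + 23 + 22 + 21 + 20 + 19 + 18 + 17 + 16 + 15 + 14 + 13 + 12 + 11 + 10 + 9 + 8 + 7 + 6 + 5 + 4 + 3 + 2 + 1 + s(0)
= 27 + 26 + 25 + 24 + 23 + 22 + 21 + 20 + 19 + 18 + 17 + 16 + 15 + 14 + 13 + 12 + 11 + 10 + 9 + 8 + 7 + 6 + 5 + 4 + 3 + 2 + 1 + 0
= 378

378


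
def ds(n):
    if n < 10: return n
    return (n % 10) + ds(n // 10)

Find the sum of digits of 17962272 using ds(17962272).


ds(17962272) = 2 + ds(1796227)
ds(1796227) = 7 + ds(179622)
ds(179622) = 2 + ds(17962)
ds(17962) = 2 + ds(1796)
ds(1796) = 6 + ds(179)
ds(179) = 9 + ds(17)
ds(17) = 7 + ds(1)
ds(1) = 1  (base case)
Total: 2 + 7 + 2 + 2 + 6 + 9 + 7 + 1 = 36

36


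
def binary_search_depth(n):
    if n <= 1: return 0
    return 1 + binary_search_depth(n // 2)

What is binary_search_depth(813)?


813 / 2 = 406
406 / 2 = 203
203 / 2 = 101
101 / 2 = 50
50 / 2 = 25
25 / 2 = 12
12 / 2 = 6
6 / 2 = 3
3 / 2 = 1
Reached 1 after 9 halvings

9


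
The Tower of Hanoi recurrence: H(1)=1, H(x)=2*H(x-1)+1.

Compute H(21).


H(21) = 2 * H(20) + 1
H(20) = 2 * H(19) + 1
H(19) = 2 * H(18) + 1
H(18) = 2 * H(17) + 1
H(17) = 2 * H(16) + 1
H(16) = 2 * H(15) + 1
H(15) = 2 * H(14) + 1
H(14) = 2 * H(13) + 1
H(13) = 2 * H(12) + 1
H(12) = 2 * H(11) + 1
H(11) = 2 * H(10) + 1
H(10) = 2 * H(9) + 1
H(9) = 2 * H(8) + 1
H(8) = 2 * H(7) + 1
H(7) = 2 * H(6) + 1
H(6) = 2 * H(5) + 1
H(5) = 2 * H(4) + 1
H(4) = 2 * H(3) + 1
H(3) = 2 * H(2) + 1
H(2) = 2 * H(1) + 1
H(1) = 1  (base case)
H(2) = 2 * 1 + 1 = 3
H(3) = 2 * 3 + 1 = 7
H(4) = 2 * 7 + 1 = 15
H(5) = 2 * 15 + 1 = 31
H(6) = 2 * 31 + 1 = 63
H(7) = 2 * 63 + 1 = 127
H(8) = 2 * 127 + 1 = 255
H(9) = 2 * 255 + 1 = 511
H(10) = 2 * 511 + 1 = 1023
H(11) = 2 * 1023 + 1 = 2047
H(12) = 2 * 2047 + 1 = 4095
H(13) = 2 * 4095 + 1 = 8191
H(14) = 2 * 8191 + 1 = 16383
H(15) = 2 * 16383 + 1 = 32767
H(16) = 2 * 32767 + 1 = 65535
H(17) = 2 * 65535 + 1 = 131071
H(18) = 2 * 131071 + 1 = 262143
H(19) = 2 * 262143 + 1 = 524287
H(20) = 2 * 524287 + 1 = 1048575
H(21) = 2 * 1048575 + 1 = 2097151

2097151


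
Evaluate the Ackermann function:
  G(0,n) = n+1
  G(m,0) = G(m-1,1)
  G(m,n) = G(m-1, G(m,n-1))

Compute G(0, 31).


G(0, 31) = 32
Result: G(0, 31) = 32

32


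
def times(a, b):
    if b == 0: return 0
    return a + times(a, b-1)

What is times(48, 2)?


times(48, 2) = 48 + times(48, 1)
times(48, 1) = 48 + times(48, 0)
times(48, 0) = 0  (base case)
Total: 48 + 48 + 0 = 96

96


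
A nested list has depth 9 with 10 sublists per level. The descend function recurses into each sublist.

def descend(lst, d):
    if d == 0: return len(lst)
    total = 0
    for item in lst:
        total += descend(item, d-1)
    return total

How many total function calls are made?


At depth 0 (root): 1 call
At depth 1: each of 1 parents calls descend on 10 children = 10 calls
At depth 2: each of 10 parents calls descend on 10 children = 100 calls
At depth 3: each of 100 parents calls descend on 10 children = 1000 calls
At depth 4: each of 1000 parents calls descend on 10 children = 10000 calls
At depth 5: each of 10000 parents calls descend on 10 children = 100000 calls
At depth 6: each of 100000 parents calls descend on 10 children = 1000000 calls
At depth 7: each of 1000000 parents calls descend on 10 children = 10000000 calls
At depth 8: each of 10000000 parents calls descend on 10 children = 100000000 calls
At depth 9: each of 100000000 parents calls descend on 10 children = 1000000000 calls
Total: 1 + 10 + 100 + 1000 + 10000 + 100000 + 1000000 + 10000000 + 100000000 + 1000000000 = 1111111111

1111111111


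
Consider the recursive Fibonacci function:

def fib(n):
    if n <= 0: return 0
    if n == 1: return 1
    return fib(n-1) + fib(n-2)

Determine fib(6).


Computing fib(6) bottom-up:
fib(0) = 0
fib(1) = 1
fib(2) = fib(1) + fib(0) = 1 + 0 = 1
fib(3) = fib(2) + fib(1) = 1 + 1 = 2
fib(4) = fib(3) + fib(2) = 2 + 1 = 3
fib(5) = fib(4) + fib(3) = 3 + 2 = 5
fib(6) = fib(5) + fib(4) = 5 + 3 = 8

8


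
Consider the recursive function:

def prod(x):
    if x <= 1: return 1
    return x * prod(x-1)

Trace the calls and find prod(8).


prod(8)
= 8 * prod(7)
= 8 * 7 * prod(6)
= 8 * 7 * 6 * prod(5)
= 8 * 7 * 6 * 5 * prod(4)
= 8 * 7 * 6 * 5 * 4 * prod(3)
= 8 * 7 * 6 * 5 * 4 * 3 * prod(2)
= 8 * 7 * 6 * 5 * 4 * 3 * 2 * prod(1)
= 8 * 7 * 6 * 5 * 4 * 3 * 2 * 1
= 40320

40320


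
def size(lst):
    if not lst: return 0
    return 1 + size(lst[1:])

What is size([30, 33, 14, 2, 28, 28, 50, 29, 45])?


size([30, 33, 14, 2, 28, 28, 50, 29, 45]) = 1 + size([33, 14, 2, 28, 28, 50, 29, 45])
size([33, 14, 2, 28, 28, 50, 29, 45]) = 1 + size([14, 2, 28, 28, 50, 29, 45])
size([14, 2, 28, 28, 50, 29, 45]) = 1 + size([2, 28, 28, 50, 29, 45])
size([2, 28, 28, 50, 29, 45]) = 1 + size([28, 28, 50, 29, 45])
size([28, 28, 50, 29, 45]) = 1 + size([28, 50, 29, 45])
size([28, 50, 29, 45]) = 1 + size([50, 29, 45])
size([50, 29, 45]) = 1 + size([29, 45])
size([29, 45]) = 1 + size([45])
size([45]) = 1 + size([])
size([]) = 0  (base case)
Unwinding: 1 + 1 + 1 + 1 + 1 + 1 + 1 + 1 + 1 + 0 = 9

9


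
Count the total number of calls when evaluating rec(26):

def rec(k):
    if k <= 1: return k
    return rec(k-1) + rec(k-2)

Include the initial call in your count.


Let C(n) = total calls for rec(n)
C(0) = 1, C(1) = 1
C(2) = 1 + C(1) + C(0) = 1 + 1 + 1 = 3
C(3) = 1 + C(2) + C(1) = 1 + 3 + 1 = 5
C(4) = 1 + C(3) + C(2) = 1 + 5 + 3 = 9
C(5) = 1 + C(4) + C(3) = 1 + 9 + 5 = 15
C(6) = 1 + C(5) + C(4) = 1 + 15 + 9 = 25
C(7) = 1 + C(6) + C(5) = 1 + 25 + 15 = 41
C(8) = 1 + C(7) + C(6) = 1 + 41 + 25 = 67
C(9) = 1 + C(8) + C(7) = 1 + 67 + 41 = 109
C(10) = 1 + C(9) + C(8) = 1 + 109 + 67 = 177
C(11) = 1 + C(10) + C(9) = 1 + 177 + 109 = 287
C(12) = 1 + C(11) + C(10) = 1 + 287 + 177 = 465
C(13) = 1 + C(12) + C(11) = 1 + 465 + 287 = 753
C(14) = 1 + C(13) + C(12) = 1 + 753 + 465 = 1219
C(15) = 1 + C(14) + C(13) = 1 + 1219 + 753 = 1973
C(16) = 1 + C(15) + C(14) = 1 + 1973 + 1219 = 3193
C(17) = 1 + C(16) + C(15) = 1 + 3193 + 1973 = 5167
C(18) = 1 + C(17) + C(16) = 1 + 5167 + 3193 = 8361
C(19) = 1 + C(18) + C(17) = 1 + 8361 + 5167 = 13529
C(20) = 1 + C(19) + C(18) = 1 + 13529 + 8361 = 21891
C(21) = 1 + C(20) + C(19) = 1 + 21891 + 13529 = 35421
C(22) = 1 + C(21) + C(20) = 1 + 35421 + 21891 = 57313
C(23) = 1 + C(22) + C(21) = 1 + 57313 + 35421 = 92735
C(24) = 1 + C(23) + C(22) = 1 + 92735 + 57313 = 150049
C(25) = 1 + C(24) + C(23) = 1 + 150049 + 92735 = 242785
C(26) = 1 + C(25) + C(24) = 1 + 242785 + 150049 = 392835

392835


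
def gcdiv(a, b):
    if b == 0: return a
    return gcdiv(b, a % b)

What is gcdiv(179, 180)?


gcdiv(179, 180) = gcdiv(180, 179)
gcdiv(180, 179) = gcdiv(179, 1)
gcdiv(179, 1) = gcdiv(1, 0)
gcdiv(1, 0) = 1  (base case)

1


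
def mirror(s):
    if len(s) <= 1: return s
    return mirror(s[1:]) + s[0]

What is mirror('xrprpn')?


mirror('xrprpn') = mirror('rprpn') + 'x'
mirror('rprpn') = mirror('prpn') + 'r'
mirror('prpn') = mirror('rpn') + 'p'
mirror('rpn') = mirror('pn') + 'r'
mirror('pn') = mirror('n') + 'p'
mirror('n') = 'n'  (base case)
Concatenating: 'n' + 'p' + 'r' + 'p' + 'r' + 'x' = 'nprprx'

nprprx


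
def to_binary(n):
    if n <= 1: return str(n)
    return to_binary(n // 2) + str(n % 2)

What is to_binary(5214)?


to_binary(5214) = to_binary(2607) + '0'
to_binary(2607) = to_binary(1303) + '1'
to_binary(1303) = to_binary(651) + '1'
to_binary(651) = to_binary(325) + '1'
to_binary(325) = to_binary(162) + '1'
to_binary(162) = to_binary(81) + '0'
to_binary(81) = to_binary(40) + '1'
to_binary(40) = to_binary(20) + '0'
to_binary(20) = to_binary(10) + '0'
to_binary(10) = to_binary(5) + '0'
to_binary(5) = to_binary(2) + '1'
to_binary(2) = to_binary(1) + '0'
to_binary(1) = '1'  (base case)
Concatenating: '1' + '0' + '1' + '0' + '0' + '0' + '1' + '0' + '1' + '1' + '1' + '1' + '0' = '1010001011110'

1010001011110


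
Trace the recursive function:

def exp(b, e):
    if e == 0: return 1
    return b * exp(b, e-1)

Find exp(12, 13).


exp(12, 13)
= 12 * exp(12, 12)
= 12 * 12 * exp(12, 11)
= 12 * 12 * 12 * exp(12, 10)
= 12 * 12 * 12 * 12 * exp(12, 9)
= 12 * 12 * 12 * 12 * 12 * exp(12, 8)
= 12 * 12 * 12 * 12 * 12 * 12 * exp(12, 7)
= 12 * 12 * 12 * 12 * 12 * 12 * 12 * exp(12, 6)
= 12 * 12 * 12 * 12 * 12 * 12 * 12 * 12 * exp(12, 5)
= 12 * 12 * 12 * 12 * 12 * 12 * 12 * 12 * 12 * exp(12, 4)
= 12 * 12 * 12 * 12 * 12 * 12 * 12 * 12 * 12 * 12 * exp(12, 3)
= 12 * 12 * 12 * 12 * 12 * 12 * 12 * 12 * 12 * 12 * 12 * exp(12, 2)
= 12 * 12 * 12 * 12 * 12 * 12 * 12 * 12 * 12 * 12 * 12 * 12 * exp(12, 1)
= 12 * 12 * 12 * 12 * 12 * 12 * 12 * 12 * 12 * 12 * 12 * 12 * 12 * exp(12, 0)
= 12 * 12 * 12 * 12 * 12 * 12 * 12 * 12 * 12 * 12 * 12 * 12 * 12 * 1
= 106993205379072

106993205379072


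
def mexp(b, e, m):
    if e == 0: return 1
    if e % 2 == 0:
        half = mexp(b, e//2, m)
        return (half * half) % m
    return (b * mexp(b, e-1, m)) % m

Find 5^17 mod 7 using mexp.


mexp(5, 17, 7): e is odd, compute mexp(5, 16, 7)
  mexp(5, 16, 7): e is even, compute mexp(5, 8, 7)
    mexp(5, 8, 7): e is even, compute mexp(5, 4, 7)
      mexp(5, 4, 7): e is even, compute mexp(5, 2, 7)
        mexp(5, 2, 7): e is even, compute mexp(5, 1, 7)
          mexp(5, 1, 7): e is odd, compute mexp(5, 0, 7)
          mexp(5, 0, 7) = 1
          (5 * 1) % 7 = 5
        half=5, (5*5) % 7 = 4
      half=4, (4*4) % 7 = 2
    half=2, (2*2) % 7 = 4
  half=4, (4*4) % 7 = 2
(5 * 2) % 7 = 3

3


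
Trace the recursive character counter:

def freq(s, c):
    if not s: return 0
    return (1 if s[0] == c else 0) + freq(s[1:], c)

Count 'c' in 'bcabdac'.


s[0]='b' != 'c' -> 0
s[0]='c' == 'c' -> 1
s[0]='a' != 'c' -> 0
s[0]='b' != 'c' -> 0
s[0]='d' != 'c' -> 0
s[0]='a' != 'c' -> 0
s[0]='c' == 'c' -> 1
Sum: 0 + 1 + 0 + 0 + 0 + 0 + 1 = 2

2


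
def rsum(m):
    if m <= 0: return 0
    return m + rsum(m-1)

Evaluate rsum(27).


rsum(27)
= 27 + 26 + 25 + 24 + 23 + 22 + 21 + 20 + 19 + 18 + 17 + 16 + 15 + 14 + 13 + 12 + 11 + 10 + 9 + 8 + 7 + 6 + 5 + 4 + 3 + 2 + 1 + rsum(0)
= 27 + 26 + 25 + 24 + 23 + 22 + 21 + 20 + 19 + 18 + 17 + 16 + 15 + 14 + 13 + 12 + 11 + 10 + 9 + 8 + 7 + 6 + 5 + 4 + 3 + 2 + 1 + 0
= 378

378


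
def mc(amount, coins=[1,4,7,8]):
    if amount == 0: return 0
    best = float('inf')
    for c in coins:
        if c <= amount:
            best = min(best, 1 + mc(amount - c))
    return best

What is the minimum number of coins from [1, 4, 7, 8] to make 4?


Building up with DP:
mc(0) = 0
mc(1) = min(1+mc(0)=1+0=1) = 1
mc(2) = min(1+mc(1)=1+1=2) = 2
mc(3) = min(1+mc(2)=1+2=3) = 3
mc(4) = min(1+mc(3)=1+3=4, 1+mc(0)=1+0=1) = 1

1


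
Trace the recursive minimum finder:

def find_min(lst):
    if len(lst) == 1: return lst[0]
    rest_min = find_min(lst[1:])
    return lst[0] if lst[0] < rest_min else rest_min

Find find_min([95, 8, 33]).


find_min([95, 8, 33]): compare 95 with find_min([8, 33])
find_min([8, 33]): compare 8 with find_min([33])
find_min([33]) = 33  (base case)
Compare 8 with 33 -> 8
Compare 95 with 8 -> 8

8


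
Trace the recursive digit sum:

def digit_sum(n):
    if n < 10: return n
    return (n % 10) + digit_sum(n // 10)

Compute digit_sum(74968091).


digit_sum(74968091) = 1 + digit_sum(7496809)
digit_sum(7496809) = 9 + digit_sum(749680)
digit_sum(749680) = 0 + digit_sum(74968)
digit_sum(74968) = 8 + digit_sum(7496)
digit_sum(7496) = 6 + digit_sum(749)
digit_sum(749) = 9 + digit_sum(74)
digit_sum(74) = 4 + digit_sum(7)
digit_sum(7) = 7  (base case)
Total: 1 + 9 + 0 + 8 + 6 + 9 + 4 + 7 = 44

44


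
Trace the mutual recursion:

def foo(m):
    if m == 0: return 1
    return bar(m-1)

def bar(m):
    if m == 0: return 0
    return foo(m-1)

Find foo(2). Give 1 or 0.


foo(2) = bar(1)
bar(1) = foo(0)
foo(0) = 1  (base case)
Result: 1

1


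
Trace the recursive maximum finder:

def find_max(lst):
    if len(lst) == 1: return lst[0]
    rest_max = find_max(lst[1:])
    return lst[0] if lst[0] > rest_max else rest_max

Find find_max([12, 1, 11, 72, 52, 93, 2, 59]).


find_max([12, 1, 11, 72, 52, 93, 2, 59]): compare 12 with find_max([1, 11, 72, 52, 93, 2, 59])
find_max([1, 11, 72, 52, 93, 2, 59]): compare 1 with find_max([11, 72, 52, 93, 2, 59])
find_max([11, 72, 52, 93, 2, 59]): compare 11 with find_max([72, 52, 93, 2, 59])
find_max([72, 52, 93, 2, 59]): compare 72 with find_max([52, 93, 2, 59])
find_max([52, 93, 2, 59]): compare 52 with find_max([93, 2, 59])
find_max([93, 2, 59]): compare 93 with find_max([2, 59])
find_max([2, 59]): compare 2 with find_max([59])
find_max([59]) = 59  (base case)
Compare 2 with 59 -> 59
Compare 93 with 59 -> 93
Compare 52 with 93 -> 93
Compare 72 with 93 -> 93
Compare 11 with 93 -> 93
Compare 1 with 93 -> 93
Compare 12 with 93 -> 93

93


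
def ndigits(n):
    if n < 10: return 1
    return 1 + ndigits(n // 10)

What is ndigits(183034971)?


ndigits(183034971) = 1 + ndigits(18303497)
ndigits(18303497) = 1 + ndigits(1830349)
ndigits(1830349) = 1 + ndigits(183034)
ndigits(183034) = 1 + ndigits(18303)
ndigits(18303) = 1 + ndigits(1830)
ndigits(1830) = 1 + ndigits(183)
ndigits(183) = 1 + ndigits(18)
ndigits(18) = 1 + ndigits(1)
ndigits(1) = 1  (base case: 1 < 10)
Unwinding: 1 + 1 + 1 + 1 + 1 + 1 + 1 + 1 + 1 = 9

9


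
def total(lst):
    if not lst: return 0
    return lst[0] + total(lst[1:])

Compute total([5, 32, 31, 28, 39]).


total([5, 32, 31, 28, 39]) = 5 + total([32, 31, 28, 39])
total([32, 31, 28, 39]) = 32 + total([31, 28, 39])
total([31, 28, 39]) = 31 + total([28, 39])
total([28, 39]) = 28 + total([39])
total([39]) = 39 + total([])
total([]) = 0  (base case)
Total: 5 + 32 + 31 + 28 + 39 + 0 = 135

135


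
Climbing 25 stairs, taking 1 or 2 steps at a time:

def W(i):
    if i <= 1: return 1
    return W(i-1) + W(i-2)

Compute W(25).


Building up from base cases:
W(0) = 1
W(1) = 1
W(2) = W(1) + W(0) = 1 + 1 = 2
W(3) = W(2) + W(1) = 2 + 1 = 3
W(4) = W(3) + W(2) = 3 + 2 = 5
W(5) = W(4) + W(3) = 5 + 3 = 8
W(6) = W(5) + W(4) = 8 + 5 = 13
W(7) = W(6) + W(5) = 13 + 8 = 21
W(8) = W(7) + W(6) = 21 + 13 = 34
W(9) = W(8) + W(7) = 34 + 21 = 55
W(10) = W(9) + W(8) = 55 + 34 = 89
W(11) = W(10) + W(9) = 89 + 55 = 144
W(12) = W(11) + W(10) = 144 + 89 = 233
W(13) = W(12) + W(11) = 233 + 144 = 377
W(14) = W(13) + W(12) = 377 + 233 = 610
W(15) = W(14) + W(13) = 610 + 377 = 987
W(16) = W(15) + W(14) = 987 + 610 = 1597
W(17) = W(16) + W(15) = 1597 + 987 = 2584
W(18) = W(17) + W(16) = 2584 + 1597 = 4181
W(19) = W(18) + W(17) = 4181 + 2584 = 6765
W(20) = W(19) + W(18) = 6765 + 4181 = 10946
W(21) = W(20) + W(19) = 10946 + 6765 = 17711
W(22) = W(21) + W(20) = 17711 + 10946 = 28657
W(23) = W(22) + W(21) = 28657 + 17711 = 46368
W(24) = W(23) + W(22) = 46368 + 28657 = 75025
W(25) = W(24) + W(23) = 75025 + 46368 = 121393

121393


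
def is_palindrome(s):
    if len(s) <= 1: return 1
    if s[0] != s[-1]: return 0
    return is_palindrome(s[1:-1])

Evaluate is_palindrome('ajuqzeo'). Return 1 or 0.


is_palindrome('ajuqzeo'): s[0]='a' != s[-1]='o' -> return 0
Result: 0 (not a palindrome)

0


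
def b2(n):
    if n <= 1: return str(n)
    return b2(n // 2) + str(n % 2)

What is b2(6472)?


b2(6472) = b2(3236) + '0'
b2(3236) = b2(1618) + '0'
b2(1618) = b2(809) + '0'
b2(809) = b2(404) + '1'
b2(404) = b2(202) + '0'
b2(202) = b2(101) + '0'
b2(101) = b2(50) + '1'
b2(50) = b2(25) + '0'
b2(25) = b2(12) + '1'
b2(12) = b2(6) + '0'
b2(6) = b2(3) + '0'
b2(3) = b2(1) + '1'
b2(1) = '1'  (base case)
Concatenating: '1' + '1' + '0' + '0' + '1' + '0' + '1' + '0' + '0' + '1' + '0' + '0' + '0' = '1100101001000'

1100101001000


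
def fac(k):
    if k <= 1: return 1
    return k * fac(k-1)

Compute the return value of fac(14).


fac(14)
= 14 * fac(13)
= 14 * 13 * fac(12)
= 14 * 13 * 12 * fac(11)
= 14 * 13 * 12 * 11 * fac(10)
= 14 * 13 * 12 * 11 * 10 * fac(9)
= 14 * 13 * 12 * 11 * 10 * 9 * fac(8)
= 14 * 13 * 12 * 11 * 10 * 9 * 8 * fac(7)
= 14 * 13 * 12 * 11 * 10 * 9 * 8 * 7 * fac(6)
= 14 * 13 * 12 * 11 * 10 * 9 * 8 * 7 * 6 * fac(5)
= 14 * 13 * 12 * 11 * 10 * 9 * 8 * 7 * 6 * 5 * fac(4)
= 14 * 13 * 12 * 11 * 10 * 9 * 8 * 7 * 6 * 5 * 4 * fac(3)
= 14 * 13 * 12 * 11 * 10 * 9 * 8 * 7 * 6 * 5 * 4 * 3 * fac(2)
= 14 * 13 * 12 * 11 * 10 * 9 * 8 * 7 * 6 * 5 * 4 * 3 * 2 * fac(1)
= 14 * 13 * 12 * 11 * 10 * 9 * 8 * 7 * 6 * 5 * 4 * 3 * 2 * 1
= 87178291200

87178291200


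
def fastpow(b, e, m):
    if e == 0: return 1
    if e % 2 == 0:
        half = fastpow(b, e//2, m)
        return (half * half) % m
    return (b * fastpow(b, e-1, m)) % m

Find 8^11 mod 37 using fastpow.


fastpow(8, 11, 37): e is odd, compute fastpow(8, 10, 37)
  fastpow(8, 10, 37): e is even, compute fastpow(8, 5, 37)
    fastpow(8, 5, 37): e is odd, compute fastpow(8, 4, 37)
      fastpow(8, 4, 37): e is even, compute fastpow(8, 2, 37)
        fastpow(8, 2, 37): e is even, compute fastpow(8, 1, 37)
          fastpow(8, 1, 37): e is odd, compute fastpow(8, 0, 37)
          fastpow(8, 0, 37) = 1
          (8 * 1) % 37 = 8
        half=8, (8*8) % 37 = 27
      half=27, (27*27) % 37 = 26
    (8 * 26) % 37 = 23
  half=23, (23*23) % 37 = 11
(8 * 11) % 37 = 14

14


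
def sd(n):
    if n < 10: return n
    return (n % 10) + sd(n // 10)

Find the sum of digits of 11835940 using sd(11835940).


sd(11835940) = 0 + sd(1183594)
sd(1183594) = 4 + sd(118359)
sd(118359) = 9 + sd(11835)
sd(11835) = 5 + sd(1183)
sd(1183) = 3 + sd(118)
sd(118) = 8 + sd(11)
sd(11) = 1 + sd(1)
sd(1) = 1  (base case)
Total: 0 + 4 + 9 + 5 + 3 + 8 + 1 + 1 = 31

31


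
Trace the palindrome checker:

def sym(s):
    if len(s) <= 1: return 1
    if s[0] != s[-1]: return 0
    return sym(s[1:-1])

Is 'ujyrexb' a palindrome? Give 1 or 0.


sym('ujyrexb'): s[0]='u' != s[-1]='b' -> return 0
Result: 0 (not a palindrome)

0


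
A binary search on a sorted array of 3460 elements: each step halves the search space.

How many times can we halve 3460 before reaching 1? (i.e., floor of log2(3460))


3460 / 2 = 1730
1730 / 2 = 865
865 / 2 = 432
432 / 2 = 216
216 / 2 = 108
108 / 2 = 54
54 / 2 = 27
27 / 2 = 13
13 / 2 = 6
6 / 2 = 3
3 / 2 = 1
Reached 1 after 11 halvings

11


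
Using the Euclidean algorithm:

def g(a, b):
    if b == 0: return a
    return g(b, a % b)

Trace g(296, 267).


g(296, 267) = g(267, 29)
g(267, 29) = g(29, 6)
g(29, 6) = g(6, 5)
g(6, 5) = g(5, 1)
g(5, 1) = g(1, 0)
g(1, 0) = 1  (base case)

1


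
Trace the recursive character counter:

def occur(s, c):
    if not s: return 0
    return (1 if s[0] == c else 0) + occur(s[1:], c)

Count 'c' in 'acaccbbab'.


s[0]='a' != 'c' -> 0
s[0]='c' == 'c' -> 1
s[0]='a' != 'c' -> 0
s[0]='c' == 'c' -> 1
s[0]='c' == 'c' -> 1
s[0]='b' != 'c' -> 0
s[0]='b' != 'c' -> 0
s[0]='a' != 'c' -> 0
s[0]='b' != 'c' -> 0
Sum: 0 + 1 + 0 + 1 + 1 + 0 + 0 + 0 + 0 = 3

3


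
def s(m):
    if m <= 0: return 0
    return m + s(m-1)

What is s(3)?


s(3)
= 3 + 2 + 1 + s(0)
= 3 + 2 + 1 + 0
= 6

6


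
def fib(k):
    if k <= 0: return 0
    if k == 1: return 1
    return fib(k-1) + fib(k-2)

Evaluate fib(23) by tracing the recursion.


Computing fib(23) bottom-up:
fib(0) = 0
fib(1) = 1
fib(2) = fib(1) + fib(0) = 1 + 0 = 1
fib(3) = fib(2) + fib(1) = 1 + 1 = 2
fib(4) = fib(3) + fib(2) = 2 + 1 = 3
fib(5) = fib(4) + fib(3) = 3 + 2 = 5
fib(6) = fib(5) + fib(4) = 5 + 3 = 8
fib(7) = fib(6) + fib(5) = 8 + 5 = 13
fib(8) = fib(7) + fib(6) = 13 + 8 = 21
fib(9) = fib(8) + fib(7) = 21 + 13 = 34
fib(10) = fib(9) + fib(8) = 34 + 21 = 55
fib(11) = fib(10) + fib(9) = 55 + 34 = 89
fib(12) = fib(11) + fib(10) = 89 + 55 = 144
fib(13) = fib(12) + fib(11) = 144 + 89 = 233
fib(14) = fib(13) + fib(12) = 233 + 144 = 377
fib(15) = fib(14) + fib(13) = 377 + 233 = 610
fib(16) = fib(15) + fib(14) = 610 + 377 = 987
fib(17) = fib(16) + fib(15) = 987 + 610 = 1597
fib(18) = fib(17) + fib(16) = 1597 + 987 = 2584
fib(19) = fib(18) + fib(17) = 2584 + 1597 = 4181
fib(20) = fib(19) + fib(18) = 4181 + 2584 = 6765
fib(21) = fib(20) + fib(19) = 6765 + 4181 = 10946
fib(22) = fib(21) + fib(20) = 10946 + 6765 = 17711
fib(23) = fib(22) + fib(21) = 17711 + 10946 = 28657

28657


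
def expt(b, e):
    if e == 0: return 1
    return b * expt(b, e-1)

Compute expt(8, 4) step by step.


expt(8, 4)
= 8 * expt(8, 3)
= 8 * 8 * expt(8, 2)
= 8 * 8 * 8 * expt(8, 1)
= 8 * 8 * 8 * 8 * expt(8, 0)
= 8 * 8 * 8 * 8 * 1
= 4096

4096


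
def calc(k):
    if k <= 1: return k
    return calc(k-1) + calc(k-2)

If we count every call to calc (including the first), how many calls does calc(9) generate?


Let C(n) = total calls for calc(n)
C(0) = 1, C(1) = 1
C(2) = 1 + C(1) + C(0) = 1 + 1 + 1 = 3
C(3) = 1 + C(2) + C(1) = 1 + 3 + 1 = 5
C(4) = 1 + C(3) + C(2) = 1 + 5 + 3 = 9
C(5) = 1 + C(4) + C(3) = 1 + 9 + 5 = 15
C(6) = 1 + C(5) + C(4) = 1 + 15 + 9 = 25
C(7) = 1 + C(6) + C(5) = 1 + 25 + 15 = 41
C(8) = 1 + C(7) + C(6) = 1 + 41 + 25 = 67
C(9) = 1 + C(8) + C(7) = 1 + 67 + 41 = 109

109


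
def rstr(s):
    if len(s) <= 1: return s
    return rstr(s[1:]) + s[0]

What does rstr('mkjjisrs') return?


rstr('mkjjisrs') = rstr('kjjisrs') + 'm'
rstr('kjjisrs') = rstr('jjisrs') + 'k'
rstr('jjisrs') = rstr('jisrs') + 'j'
rstr('jisrs') = rstr('isrs') + 'j'
rstr('isrs') = rstr('srs') + 'i'
rstr('srs') = rstr('rs') + 's'
rstr('rs') = rstr('s') + 'r'
rstr('s') = 's'  (base case)
Concatenating: 's' + 'r' + 's' + 'i' + 'j' + 'j' + 'k' + 'm' = 'srsijjkm'

srsijjkm


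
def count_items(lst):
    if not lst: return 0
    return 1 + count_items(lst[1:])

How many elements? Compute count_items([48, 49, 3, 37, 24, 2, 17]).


count_items([48, 49, 3, 37, 24, 2, 17]) = 1 + count_items([49, 3, 37, 24, 2, 17])
count_items([49, 3, 37, 24, 2, 17]) = 1 + count_items([3, 37, 24, 2, 17])
count_items([3, 37, 24, 2, 17]) = 1 + count_items([37, 24, 2, 17])
count_items([37, 24, 2, 17]) = 1 + count_items([24, 2, 17])
count_items([24, 2, 17]) = 1 + count_items([2, 17])
count_items([2, 17]) = 1 + count_items([17])
count_items([17]) = 1 + count_items([])
count_items([]) = 0  (base case)
Unwinding: 1 + 1 + 1 + 1 + 1 + 1 + 1 + 0 = 7

7


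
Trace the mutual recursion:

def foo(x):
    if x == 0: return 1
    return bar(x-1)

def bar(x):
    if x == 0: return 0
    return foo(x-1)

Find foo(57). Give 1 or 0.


foo(57) = bar(56)
bar(56) = foo(55)
foo(55) = bar(54)
bar(54) = foo(53)
foo(53) = bar(52)
bar(52) = foo(51)
foo(51) = bar(50)
bar(50) = foo(49)
foo(49) = bar(48)
bar(48) = foo(47)
foo(47) = bar(46)
bar(46) = foo(45)
foo(45) = bar(44)
bar(44) = foo(43)
foo(43) = bar(42)
bar(42) = foo(41)
foo(41) = bar(40)
bar(40) = foo(39)
foo(39) = bar(38)
bar(38) = foo(37)
foo(37) = bar(36)
bar(36) = foo(35)
foo(35) = bar(34)
bar(34) = foo(33)
foo(33) = bar(32)
bar(32) = foo(31)
foo(31) = bar(30)
bar(30) = foo(29)
foo(29) = bar(28)
bar(28) = foo(27)
foo(27) = bar(26)
bar(26) = foo(25)
foo(25) = bar(24)
bar(24) = foo(23)
foo(23) = bar(22)
bar(22) = foo(21)
foo(21) = bar(20)
bar(20) = foo(19)
foo(19) = bar(18)
bar(18) = foo(17)
foo(17) = bar(16)
bar(16) = foo(15)
foo(15) = bar(14)
bar(14) = foo(13)
foo(13) = bar(12)
bar(12) = foo(11)
foo(11) = bar(10)
bar(10) = foo(9)
foo(9) = bar(8)
bar(8) = foo(7)
foo(7) = bar(6)
bar(6) = foo(5)
foo(5) = bar(4)
bar(4) = foo(3)
foo(3) = bar(2)
bar(2) = foo(1)
foo(1) = bar(0)
bar(0) = 0  (base case)
Result: 0

0


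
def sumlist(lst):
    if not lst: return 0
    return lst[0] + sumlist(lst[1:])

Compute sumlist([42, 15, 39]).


sumlist([42, 15, 39]) = 42 + sumlist([15, 39])
sumlist([15, 39]) = 15 + sumlist([39])
sumlist([39]) = 39 + sumlist([])
sumlist([]) = 0  (base case)
Total: 42 + 15 + 39 + 0 = 96

96


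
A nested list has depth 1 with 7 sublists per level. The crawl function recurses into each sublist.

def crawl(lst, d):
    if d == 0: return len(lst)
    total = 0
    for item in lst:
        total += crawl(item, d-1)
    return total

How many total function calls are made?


At depth 0 (root): 1 call
At depth 1: each of 1 parents calls crawl on 7 children = 7 calls
Total: 1 + 7 = 8

8


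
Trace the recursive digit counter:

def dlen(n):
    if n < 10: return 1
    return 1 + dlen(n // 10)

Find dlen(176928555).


dlen(176928555) = 1 + dlen(17692855)
dlen(17692855) = 1 + dlen(1769285)
dlen(1769285) = 1 + dlen(176928)
dlen(176928) = 1 + dlen(17692)
dlen(17692) = 1 + dlen(1769)
dlen(1769) = 1 + dlen(176)
dlen(176) = 1 + dlen(17)
dlen(17) = 1 + dlen(1)
dlen(1) = 1  (base case: 1 < 10)
Unwinding: 1 + 1 + 1 + 1 + 1 + 1 + 1 + 1 + 1 = 9

9


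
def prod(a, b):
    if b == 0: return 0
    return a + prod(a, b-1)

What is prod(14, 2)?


prod(14, 2) = 14 + prod(14, 1)
prod(14, 1) = 14 + prod(14, 0)
prod(14, 0) = 0  (base case)
Total: 14 + 14 + 0 = 28

28


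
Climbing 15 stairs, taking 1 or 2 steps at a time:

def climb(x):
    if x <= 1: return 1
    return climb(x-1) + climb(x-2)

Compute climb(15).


Building up from base cases:
climb(0) = 1
climb(1) = 1
climb(2) = climb(1) + climb(0) = 1 + 1 = 2
climb(3) = climb(2) + climb(1) = 2 + 1 = 3
climb(4) = climb(3) + climb(2) = 3 + 2 = 5
climb(5) = climb(4) + climb(3) = 5 + 3 = 8
climb(6) = climb(5) + climb(4) = 8 + 5 = 13
climb(7) = climb(6) + climb(5) = 13 + 8 = 21
climb(8) = climb(7) + climb(6) = 21 + 13 = 34
climb(9) = climb(8) + climb(7) = 34 + 21 = 55
climb(10) = climb(9) + climb(8) = 55 + 34 = 89
climb(11) = climb(10) + climb(9) = 89 + 55 = 144
climb(12) = climb(11) + climb(10) = 144 + 89 = 233
climb(13) = climb(12) + climb(11) = 233 + 144 = 377
climb(14) = climb(13) + climb(12) = 377 + 233 = 610
climb(15) = climb(14) + climb(13) = 610 + 377 = 987

987


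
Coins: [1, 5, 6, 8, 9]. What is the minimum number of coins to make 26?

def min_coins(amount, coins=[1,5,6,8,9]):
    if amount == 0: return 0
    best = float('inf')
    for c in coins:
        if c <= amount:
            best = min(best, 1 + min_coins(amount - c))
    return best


Building up with DP:
min_coins(0) = 0
min_coins(1) = min(1+min_coins(0)=1+0=1) = 1
min_coins(2) = min(1+min_coins(1)=1+1=2) = 2
min_coins(3) = min(1+min_coins(2)=1+2=3) = 3
min_coins(4) = min(1+min_coins(3)=1+3=4) = 4
min_coins(5) = min(1+min_coins(4)=1+4=5, 1+min_coins(0)=1+0=1) = 1
min_coins(6) = min(1+min_coins(5)=1+1=2, 1+min_coins(1)=1+1=2, 1+min_coins(0)=1+0=1) = 1
min_coins(7) = min(1+min_coins(6)=1+1=2, 1+min_coins(2)=1+2=3, 1+min_coins(1)=1+1=2) = 2
min_coins(8) = min(1+min_coins(7)=1+2=3, 1+min_coins(3)=1+3=4, 1+min_coins(2)=1+2=3, 1+min_coins(0)=1+0=1) = 1
min_coins(9) = min(1+min_coins(8)=1+1=2, 1+min_coins(4)=1+4=5, 1+min_coins(3)=1+3=4, 1+min_coins(1)=1+1=2, 1+min_coins(0)=1+0=1) = 1
min_coins(10) = min(1+min_coins(9)=1+1=2, 1+min_coins(5)=1+1=2, 1+min_coins(4)=1+4=5, 1+min_coins(2)=1+2=3, 1+min_coins(1)=1+1=2) = 2
min_coins(11) = min(1+min_coins(10)=1+2=3, 1+min_coins(6)=1+1=2, 1+min_coins(5)=1+1=2, 1+min_coins(3)=1+3=4, 1+min_coins(2)=1+2=3) = 2
min_coins(12) = min(1+min_coins(11)=1+2=3, 1+min_coins(7)=1+2=3, 1+min_coins(6)=1+1=2, 1+min_coins(4)=1+4=5, 1+min_coins(3)=1+3=4) = 2
min_coins(13) = min(1+min_coins(12)=1+2=3, 1+min_coins(8)=1+1=2, 1+min_coins(7)=1+2=3, 1+min_coins(5)=1+1=2, 1+min_coins(4)=1+4=5) = 2
min_coins(14) = min(1+min_coins(13)=1+2=3, 1+min_coins(9)=1+1=2, 1+min_coins(8)=1+1=2, 1+min_coins(6)=1+1=2, 1+min_coins(5)=1+1=2) = 2
min_coins(15) = min(1+min_coins(14)=1+2=3, 1+min_coins(10)=1+2=3, 1+min_coins(9)=1+1=2, 1+min_coins(7)=1+2=3, 1+min_coins(6)=1+1=2) = 2
min_coins(16) = min(1+min_coins(15)=1+2=3, 1+min_coins(11)=1+2=3, 1+min_coins(10)=1+2=3, 1+min_coins(8)=1+1=2, 1+min_coins(7)=1+2=3) = 2
min_coins(17) = min(1+min_coins(16)=1+2=3, 1+min_coins(12)=1+2=3, 1+min_coins(11)=1+2=3, 1+min_coins(9)=1+1=2, 1+min_coins(8)=1+1=2) = 2
min_coins(18) = min(1+min_coins(17)=1+2=3, 1+min_coins(13)=1+2=3, 1+min_coins(12)=1+2=3, 1+min_coins(10)=1+2=3, 1+min_coins(9)=1+1=2) = 2
min_coins(19) = min(1+min_coins(18)=1+2=3, 1+min_coins(14)=1+2=3, 1+min_coins(13)=1+2=3, 1+min_coins(11)=1+2=3, 1+min_coins(10)=1+2=3) = 3
min_coins(20) = min(1+min_coins(19)=1+3=4, 1+min_coins(15)=1+2=3, 1+min_coins(14)=1+2=3, 1+min_coins(12)=1+2=3, 1+min_coins(11)=1+2=3) = 3
min_coins(21) = min(1+min_coins(20)=1+3=4, 1+min_coins(16)=1+2=3, 1+min_coins(15)=1+2=3, 1+min_coins(13)=1+2=3, 1+min_coins(12)=1+2=3) = 3
min_coins(22) = min(1+min_coins(21)=1+3=4, 1+min_coins(17)=1+2=3, 1+min_coins(16)=1+2=3, 1+min_coins(14)=1+2=3, 1+min_coins(13)=1+2=3) = 3
min_coins(23) = min(1+min_coins(22)=1+3=4, 1+min_coins(18)=1+2=3, 1+min_coins(17)=1+2=3, 1+min_coins(15)=1+2=3, 1+min_coins(14)=1+2=3) = 3
min_coins(24) = min(1+min_coins(23)=1+3=4, 1+min_coins(19)=1+3=4, 1+min_coins(18)=1+2=3, 1+min_coins(16)=1+2=3, 1+min_coins(15)=1+2=3) = 3
min_coins(25) = min(1+min_coins(24)=1+3=4, 1+min_coins(20)=1+3=4, 1+min_coins(19)=1+3=4, 1+min_coins(17)=1+2=3, 1+min_coins(16)=1+2=3) = 3
min_coins(26) = min(1+min_coins(25)=1+3=4, 1+min_coins(21)=1+3=4, 1+min_coins(20)=1+3=4, 1+min_coins(18)=1+2=3, 1+min_coins(17)=1+2=3) = 3

3


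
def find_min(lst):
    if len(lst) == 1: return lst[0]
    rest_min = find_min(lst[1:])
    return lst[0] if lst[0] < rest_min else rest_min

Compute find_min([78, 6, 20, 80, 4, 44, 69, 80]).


find_min([78, 6, 20, 80, 4, 44, 69, 80]): compare 78 with find_min([6, 20, 80, 4, 44, 69, 80])
find_min([6, 20, 80, 4, 44, 69, 80]): compare 6 with find_min([20, 80, 4, 44, 69, 80])
find_min([20, 80, 4, 44, 69, 80]): compare 20 with find_min([80, 4, 44, 69, 80])
find_min([80, 4, 44, 69, 80]): compare 80 with find_min([4, 44, 69, 80])
find_min([4, 44, 69, 80]): compare 4 with find_min([44, 69, 80])
find_min([44, 69, 80]): compare 44 with find_min([69, 80])
find_min([69, 80]): compare 69 with find_min([80])
find_min([80]) = 80  (base case)
Compare 69 with 80 -> 69
Compare 44 with 69 -> 44
Compare 4 with 44 -> 4
Compare 80 with 4 -> 4
Compare 20 with 4 -> 4
Compare 6 with 4 -> 4
Compare 78 with 4 -> 4

4


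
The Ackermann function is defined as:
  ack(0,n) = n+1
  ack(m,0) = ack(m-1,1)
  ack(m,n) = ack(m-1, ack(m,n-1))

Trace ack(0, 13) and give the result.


ack(0, 13) = 14
Result: ack(0, 13) = 14

14


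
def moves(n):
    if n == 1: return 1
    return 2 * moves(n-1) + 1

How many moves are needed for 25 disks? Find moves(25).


moves(25) = 2 * moves(24) + 1
moves(24) = 2 * moves(23) + 1
moves(23) = 2 * moves(22) + 1
moves(22) = 2 * moves(21) + 1
moves(21) = 2 * moves(20) + 1
moves(20) = 2 * moves(19) + 1
moves(19) = 2 * moves(18) + 1
moves(18) = 2 * moves(17) + 1
moves(17) = 2 * moves(16) + 1
moves(16) = 2 * moves(15) + 1
moves(15) = 2 * moves(14) + 1
moves(14) = 2 * moves(13) + 1
moves(13) = 2 * moves(12) + 1
moves(12) = 2 * moves(11) + 1
moves(11) = 2 * moves(10) + 1
moves(10) = 2 * moves(9) + 1
moves(9) = 2 * moves(8) + 1
moves(8) = 2 * moves(7) + 1
moves(7) = 2 * moves(6) + 1
moves(6) = 2 * moves(5) + 1
moves(5) = 2 * moves(4) + 1
moves(4) = 2 * moves(3) + 1
moves(3) = 2 * moves(2) + 1
moves(2) = 2 * moves(1) + 1
moves(1) = 1  (base case)
moves(2) = 2 * 1 + 1 = 3
moves(3) = 2 * 3 + 1 = 7
moves(4) = 2 * 7 + 1 = 15
moves(5) = 2 * 15 + 1 = 31
moves(6) = 2 * 31 + 1 = 63
moves(7) = 2 * 63 + 1 = 127
moves(8) = 2 * 127 + 1 = 255
moves(9) = 2 * 255 + 1 = 511
moves(10) = 2 * 511 + 1 = 1023
moves(11) = 2 * 1023 + 1 = 2047
moves(12) = 2 * 2047 + 1 = 4095
moves(13) = 2 * 4095 + 1 = 8191
moves(14) = 2 * 8191 + 1 = 16383
moves(15) = 2 * 16383 + 1 = 32767
moves(16) = 2 * 32767 + 1 = 65535
moves(17) = 2 * 65535 + 1 = 131071
moves(18) = 2 * 131071 + 1 = 262143
moves(19) = 2 * 262143 + 1 = 524287
moves(20) = 2 * 524287 + 1 = 1048575
moves(21) = 2 * 1048575 + 1 = 2097151
moves(22) = 2 * 2097151 + 1 = 4194303
moves(23) = 2 * 4194303 + 1 = 8388607
moves(24) = 2 * 8388607 + 1 = 16777215
moves(25) = 2 * 16777215 + 1 = 33554431

33554431


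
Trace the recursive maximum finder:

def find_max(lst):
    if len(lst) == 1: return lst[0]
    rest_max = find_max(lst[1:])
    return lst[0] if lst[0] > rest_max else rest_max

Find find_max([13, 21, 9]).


find_max([13, 21, 9]): compare 13 with find_max([21, 9])
find_max([21, 9]): compare 21 with find_max([9])
find_max([9]) = 9  (base case)
Compare 21 with 9 -> 21
Compare 13 with 21 -> 21

21


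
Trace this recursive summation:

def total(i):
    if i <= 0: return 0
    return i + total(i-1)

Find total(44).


total(44)
= 44 + 43 + 42 + 41 + 40 + 39 + 38 + 37 + 36 + 35 + 34 + 33 + 32 + 31 + 30 + 29 + 28 + 27 + 26 + 25 + 24 + 23 + 22 + 21 + 20 + 19 + 18 + 17 + 16 + 15 + 14 + 13 + 12 + 11 + 10 + 9 + 8 + 7 + 6 + 5 + 4 + 3 + 2 + 1 + total(0)
= 44 + 43 + 42 + 41 + 40 + 39 + 38 + 37 + 36 + 35 + 34 + 33 + 32 + 31 + 30 + 29 + 28 + 27 + 26 + 25 + 24 + 23 + 22 + 21 + 20 + 19 + 18 + 17 + 16 + 15 + 14 + 13 + 12 + 11 + 10 + 9 + 8 + 7 + 6 + 5 + 4 + 3 + 2 + 1 + 0
= 990

990


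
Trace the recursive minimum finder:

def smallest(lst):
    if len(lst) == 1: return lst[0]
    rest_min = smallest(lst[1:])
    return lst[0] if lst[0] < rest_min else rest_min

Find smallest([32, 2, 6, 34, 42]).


smallest([32, 2, 6, 34, 42]): compare 32 with smallest([2, 6, 34, 42])
smallest([2, 6, 34, 42]): compare 2 with smallest([6, 34, 42])
smallest([6, 34, 42]): compare 6 with smallest([34, 42])
smallest([34, 42]): compare 34 with smallest([42])
smallest([42]) = 42  (base case)
Compare 34 with 42 -> 34
Compare 6 with 34 -> 6
Compare 2 with 6 -> 2
Compare 32 with 2 -> 2

2
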